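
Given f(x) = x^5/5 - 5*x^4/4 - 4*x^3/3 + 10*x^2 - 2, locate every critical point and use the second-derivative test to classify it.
f'(x) = x*(x^3 - 5*x^2 - 4*x + 20)

Solve f'(x) = 0:
  Factor: x^4 - 5*x^3 - 4*x^2 + 20*x = x*(x - 5)*(x - 2)*(x + 2) = 0.
  ⇒ x = -2, 0, 2, 5

f''(x) = 4*x^3 - 15*x^2 - 8*x + 20
Second-derivative test at each critical point:
  f''(-2) = -56 < 0 → local maximum
  f''(0) = 20 > 0 → local minimum
  f''(2) = -24 < 0 → local maximum
  f''(5) = 105 > 0 → local minimum

Critical points: x = -2 (local maximum); x = 0 (local minimum); x = 2 (local maximum); x = 5 (local minimum)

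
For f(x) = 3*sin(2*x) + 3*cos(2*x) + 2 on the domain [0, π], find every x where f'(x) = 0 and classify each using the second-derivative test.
f'(x) = 6*sqrt(2)*cos(2*x + pi/4)

Solve f'(x) = 0 on [0, π]:
  f'(x) = 0 ⇔ 3*cos(2*x) = 3*sin(2*x) ⇔ tan(2*x) = 1, i.e. 2*x = arctan(1) + nπ; keep the solutions lying in [0, π].
  ⇒ x = pi/8 ≈ 0.3927, 5*pi/8 ≈ 1.9635

f''(x) = -12*sqrt(2)*sin(2*x + pi/4)
Second-derivative test at each critical point:
  f''(0.3927) = -16.9706 < 0 → local maximum
  f''(1.9635) = 16.9706 > 0 → local minimum

Critical points: x = pi/8 ≈ 0.3927 (local maximum); x = 5*pi/8 ≈ 1.9635 (local minimum)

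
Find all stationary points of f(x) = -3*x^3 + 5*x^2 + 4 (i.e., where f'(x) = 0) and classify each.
f'(x) = x*(10 - 9*x)

Solve f'(x) = 0:
  Factor: -9*x^2 + 10*x = -x*(9*x - 10) = 0.
  ⇒ x = 0, 10/9

f''(x) = 10 - 18*x
Second-derivative test at each critical point:
  f''(0) = 10 > 0 → local minimum
  f''(10/9) = -10 < 0 → local maximum

Critical points: x = 0 (local minimum); x = 10/9 (local maximum)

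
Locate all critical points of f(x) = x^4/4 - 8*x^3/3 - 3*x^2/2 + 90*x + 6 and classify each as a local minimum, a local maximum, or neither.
f'(x) = x^3 - 8*x^2 - 3*x + 90

Solve f'(x) = 0:
  Factor: x^3 - 8*x^2 - 3*x + 90 = (x - 6)*(x - 5)*(x + 3) = 0.
  ⇒ x = -3, 5, 6

f''(x) = 3*x^2 - 16*x - 3
Second-derivative test at each critical point:
  f''(-3) = 72 > 0 → local minimum
  f''(5) = -8 < 0 → local maximum
  f''(6) = 9 > 0 → local minimum

Critical points: x = -3 (local minimum); x = 5 (local maximum); x = 6 (local minimum)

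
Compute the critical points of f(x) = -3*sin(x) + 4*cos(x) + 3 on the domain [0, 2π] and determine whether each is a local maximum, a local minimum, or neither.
f'(x) = -4*sin(x) - 3*cos(x)

Solve f'(x) = 0 on [0, 2π]:
  f'(x) = 0 ⇔ -3*cos(x) = 4*sin(x) ⇔ tan(x) = -3/4, i.e. x = arctan(-3/4) + nπ; keep the solutions lying in [0, 2π].
  ⇒ x = pi - atan(3/4) ≈ 2.4981, -atan(3/4) + 2*pi ≈ 5.6397

f''(x) = 3*sin(x) - 4*cos(x)
Second-derivative test at each critical point:
  f''(2.4981) = 5 > 0 → local minimum
  f''(5.6397) = -5 < 0 → local maximum

Critical points: x = pi - atan(3/4) ≈ 2.4981 (local minimum); x = -atan(3/4) + 2*pi ≈ 5.6397 (local maximum)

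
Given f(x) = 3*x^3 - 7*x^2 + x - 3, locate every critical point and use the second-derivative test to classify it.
f'(x) = 9*x^2 - 14*x + 1

Solve f'(x) = 0:
  9*x^2 - 14*x + 1 = 0 has no rational roots; quadratic formula: x = (14 ± √160)/18.
  ⇒ x = 7/9 - 2*sqrt(10)/9 ≈ 0.0750, 2*sqrt(10)/9 + 7/9 ≈ 1.4805

f''(x) = 18*x - 14
Second-derivative test at each critical point:
  f''(0.0750) = -12.6491 < 0 → local maximum
  f''(1.4805) = 12.6491 > 0 → local minimum

Critical points: x = 7/9 - 2*sqrt(10)/9 ≈ 0.0750 (local maximum); x = 2*sqrt(10)/9 + 7/9 ≈ 1.4805 (local minimum)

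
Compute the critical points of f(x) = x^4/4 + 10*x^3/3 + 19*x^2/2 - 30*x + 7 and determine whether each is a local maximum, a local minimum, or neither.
f'(x) = x^3 + 10*x^2 + 19*x - 30

Solve f'(x) = 0:
  Factor: x^3 + 10*x^2 + 19*x - 30 = (x - 1)*(x + 5)*(x + 6) = 0.
  ⇒ x = -6, -5, 1

f''(x) = 3*x^2 + 20*x + 19
Second-derivative test at each critical point:
  f''(-6) = 7 > 0 → local minimum
  f''(-5) = -6 < 0 → local maximum
  f''(1) = 42 > 0 → local minimum

Critical points: x = -6 (local minimum); x = -5 (local maximum); x = 1 (local minimum)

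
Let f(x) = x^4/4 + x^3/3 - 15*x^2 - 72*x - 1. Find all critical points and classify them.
f'(x) = x^3 + x^2 - 30*x - 72

Solve f'(x) = 0:
  Factor: x^3 + x^2 - 30*x - 72 = (x - 6)*(x + 3)*(x + 4) = 0.
  ⇒ x = -4, -3, 6

f''(x) = 3*x^2 + 2*x - 30
Second-derivative test at each critical point:
  f''(-4) = 10 > 0 → local minimum
  f''(-3) = -9 < 0 → local maximum
  f''(6) = 90 > 0 → local minimum

Critical points: x = -4 (local minimum); x = -3 (local maximum); x = 6 (local minimum)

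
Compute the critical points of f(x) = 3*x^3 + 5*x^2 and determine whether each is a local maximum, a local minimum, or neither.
f'(x) = x*(9*x + 10)

Solve f'(x) = 0:
  Factor: 9*x^2 + 10*x = x*(9*x + 10) = 0.
  ⇒ x = -10/9, 0

f''(x) = 18*x + 10
Second-derivative test at each critical point:
  f''(-10/9) = -10 < 0 → local maximum
  f''(0) = 10 > 0 → local minimum

Critical points: x = -10/9 (local maximum); x = 0 (local minimum)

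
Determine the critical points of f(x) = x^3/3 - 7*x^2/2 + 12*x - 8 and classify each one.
f'(x) = x^2 - 7*x + 12

Solve f'(x) = 0:
  Factor: x^2 - 7*x + 12 = (x - 4)*(x - 3) = 0.
  ⇒ x = 3, 4

f''(x) = 2*x - 7
Second-derivative test at each critical point:
  f''(3) = -1 < 0 → local maximum
  f''(4) = 1 > 0 → local minimum

Critical points: x = 3 (local maximum); x = 4 (local minimum)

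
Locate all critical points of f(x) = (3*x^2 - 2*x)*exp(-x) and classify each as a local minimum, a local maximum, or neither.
f'(x) = (-3*x^2 + 8*x - 2)*exp(-x)

Solve f'(x) = 0:
  f'(x) = (-3*x^2 + 8*x - 2)·exp(-x) and exp(-x) > 0 for every x, so f'(x) = 0 ⇔ -3*x^2 + 8*x - 2 = 0.
  3*x^2 - 8*x + 2 = 0 has no rational roots; quadratic formula: x = (8 ± √40)/6.
  ⇒ x = 4/3 - sqrt(10)/3 ≈ 0.2792, sqrt(10)/3 + 4/3 ≈ 2.3874

f''(x) = (3*x^2 - 14*x + 10)*exp(-x)
Second-derivative test at each critical point:
  f''(0.2792) = 4.7836 > 0 → local minimum
  f''(2.3874) = -0.5810 < 0 → local maximum

Critical points: x = 4/3 - sqrt(10)/3 ≈ 0.2792 (local minimum); x = sqrt(10)/3 + 4/3 ≈ 2.3874 (local maximum)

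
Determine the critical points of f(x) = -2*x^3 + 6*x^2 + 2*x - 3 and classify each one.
f'(x) = -6*x^2 + 12*x + 2

Solve f'(x) = 0:
  Factor: -6*x^2 + 12*x + 2 = -2*(3*x^2 - 6*x - 1); 3*x^2 - 6*x - 1 = 0 has no rational roots; quadratic formula: x = (6 ± √48)/6.
  ⇒ x = 1 - 2*sqrt(3)/3 ≈ -0.1547, 1 + 2*sqrt(3)/3 ≈ 2.1547

f''(x) = 12 - 12*x
Second-derivative test at each critical point:
  f''(-0.1547) = 13.8564 > 0 → local minimum
  f''(2.1547) = -13.8564 < 0 → local maximum

Critical points: x = 1 - 2*sqrt(3)/3 ≈ -0.1547 (local minimum); x = 1 + 2*sqrt(3)/3 ≈ 2.1547 (local maximum)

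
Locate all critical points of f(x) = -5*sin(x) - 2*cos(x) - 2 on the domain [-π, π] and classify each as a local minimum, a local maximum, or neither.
f'(x) = 2*sin(x) - 5*cos(x)

Solve f'(x) = 0 on [-π, π]:
  f'(x) = 0 ⇔ -5*cos(x) = -2*sin(x) ⇔ tan(x) = 5/2, i.e. x = arctan(5/2) + nπ; keep the solutions lying in [-π, π].
  ⇒ x = -pi + atan(5/2) ≈ -1.9513, atan(5/2) ≈ 1.1903

f''(x) = 5*sin(x) + 2*cos(x)
Second-derivative test at each critical point:
  f''(-1.9513) = -5.3852 < 0 → local maximum
  f''(1.1903) = 5.3852 > 0 → local minimum

Critical points: x = -pi + atan(5/2) ≈ -1.9513 (local maximum); x = atan(5/2) ≈ 1.1903 (local minimum)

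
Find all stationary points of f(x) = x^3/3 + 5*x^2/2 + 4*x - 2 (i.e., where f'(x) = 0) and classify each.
f'(x) = x^2 + 5*x + 4

Solve f'(x) = 0:
  Factor: x^2 + 5*x + 4 = (x + 1)*(x + 4) = 0.
  ⇒ x = -4, -1

f''(x) = 2*x + 5
Second-derivative test at each critical point:
  f''(-4) = -3 < 0 → local maximum
  f''(-1) = 3 > 0 → local minimum

Critical points: x = -4 (local maximum); x = -1 (local minimum)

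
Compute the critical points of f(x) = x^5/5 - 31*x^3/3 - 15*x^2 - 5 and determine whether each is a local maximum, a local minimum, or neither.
f'(x) = x*(x^3 - 31*x - 30)

Solve f'(x) = 0:
  Factor: x^4 - 31*x^2 - 30*x = x*(x - 6)*(x + 1)*(x + 5) = 0.
  ⇒ x = -5, -1, 0, 6

f''(x) = 4*x^3 - 62*x - 30
Second-derivative test at each critical point:
  f''(-5) = -220 < 0 → local maximum
  f''(-1) = 28 > 0 → local minimum
  f''(0) = -30 < 0 → local maximum
  f''(6) = 462 > 0 → local minimum

Critical points: x = -5 (local maximum); x = -1 (local minimum); x = 0 (local maximum); x = 6 (local minimum)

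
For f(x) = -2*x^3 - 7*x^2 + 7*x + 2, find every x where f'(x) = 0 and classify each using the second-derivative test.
f'(x) = -6*x^2 - 14*x + 7

Solve f'(x) = 0:
  6*x^2 + 14*x - 7 = 0 has no rational roots; quadratic formula: x = (-14 ± √364)/12.
  ⇒ x = -sqrt(91)/6 - 7/6 ≈ -2.7566, -7/6 + sqrt(91)/6 ≈ 0.4232

f''(x) = -12*x - 14
Second-derivative test at each critical point:
  f''(-2.7566) = 19.0788 > 0 → local minimum
  f''(0.4232) = -19.0788 < 0 → local maximum

Critical points: x = -sqrt(91)/6 - 7/6 ≈ -2.7566 (local minimum); x = -7/6 + sqrt(91)/6 ≈ 0.4232 (local maximum)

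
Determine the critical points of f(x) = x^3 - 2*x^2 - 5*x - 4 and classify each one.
f'(x) = 3*x^2 - 4*x - 5

Solve f'(x) = 0:
  3*x^2 - 4*x - 5 = 0 has no rational roots; quadratic formula: x = (4 ± √76)/6.
  ⇒ x = 2/3 - sqrt(19)/3 ≈ -0.7863, 2/3 + sqrt(19)/3 ≈ 2.1196

f''(x) = 6*x - 4
Second-derivative test at each critical point:
  f''(-0.7863) = -8.7178 < 0 → local maximum
  f''(2.1196) = 8.7178 > 0 → local minimum

Critical points: x = 2/3 - sqrt(19)/3 ≈ -0.7863 (local maximum); x = 2/3 + sqrt(19)/3 ≈ 2.1196 (local minimum)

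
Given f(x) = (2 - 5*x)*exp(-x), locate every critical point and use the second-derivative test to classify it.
f'(x) = (5*x - 7)*exp(-x)

Solve f'(x) = 0:
  f'(x) = (5*x - 7)·exp(-x) and exp(-x) > 0 for every x, so f'(x) = 0 ⇔ 5*x - 7 = 0.
  5*x - 7 = 0.
  ⇒ x = 7/5

f''(x) = (12 - 5*x)*exp(-x)
Second-derivative test at each critical point:
  f''(7/5) = 1.2330 > 0 → local minimum

Critical points: x = 7/5 (local minimum)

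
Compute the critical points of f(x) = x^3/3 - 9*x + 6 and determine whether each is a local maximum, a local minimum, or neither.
f'(x) = x^2 - 9

Solve f'(x) = 0:
  Factor: x^2 - 9 = (x - 3)*(x + 3) = 0.
  ⇒ x = -3, 3

f''(x) = 2*x
Second-derivative test at each critical point:
  f''(-3) = -6 < 0 → local maximum
  f''(3) = 6 > 0 → local minimum

Critical points: x = -3 (local maximum); x = 3 (local minimum)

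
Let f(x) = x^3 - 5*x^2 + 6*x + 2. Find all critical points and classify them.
f'(x) = 3*x^2 - 10*x + 6

Solve f'(x) = 0:
  3*x^2 - 10*x + 6 = 0 has no rational roots; quadratic formula: x = (10 ± √28)/6.
  ⇒ x = 5/3 - sqrt(7)/3 ≈ 0.7847, sqrt(7)/3 + 5/3 ≈ 2.5486

f''(x) = 6*x - 10
Second-derivative test at each critical point:
  f''(0.7847) = -5.2915 < 0 → local maximum
  f''(2.5486) = 5.2915 > 0 → local minimum

Critical points: x = 5/3 - sqrt(7)/3 ≈ 0.7847 (local maximum); x = sqrt(7)/3 + 5/3 ≈ 2.5486 (local minimum)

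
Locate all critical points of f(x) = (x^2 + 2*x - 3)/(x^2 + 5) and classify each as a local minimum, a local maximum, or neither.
f'(x) = 2*(-x^2 + 8*x + 5)/(x^4 + 10*x^2 + 25)

Solve f'(x) = 0:
  f'(x) = -2*(x^2 - 8*x - 5)/(x^2 + 5)^2; the denominator is positive wherever f is defined, so f'(x) = 0 ⇔ -2*x^2 + 16*x + 10 = 0.
  Factor: -2*x^2 + 16*x + 10 = -2*(x^2 - 8*x - 5); x^2 - 8*x - 5 = 0 has no rational roots; quadratic formula: x = (8 ± √84)/2.
  ⇒ x = 4 - sqrt(21) ≈ -0.5826, 4 + sqrt(21) ≈ 8.5826

f''(x) = 4*(x^3 - 12*x^2 - 15*x + 20)/(x^6 + 15*x^4 + 75*x^2 + 125)
Second-derivative test at each critical point:
  f''(-0.5826) = 0.6430 > 0 → local minimum
  f''(8.5826) = -0.0030 < 0 → local maximum

Critical points: x = 4 - sqrt(21) ≈ -0.5826 (local minimum); x = 4 + sqrt(21) ≈ 8.5826 (local maximum)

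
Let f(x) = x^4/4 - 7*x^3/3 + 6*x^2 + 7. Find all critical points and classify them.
f'(x) = x*(x^2 - 7*x + 12)

Solve f'(x) = 0:
  Factor: x^3 - 7*x^2 + 12*x = x*(x - 4)*(x - 3) = 0.
  ⇒ x = 0, 3, 4

f''(x) = 3*x^2 - 14*x + 12
Second-derivative test at each critical point:
  f''(0) = 12 > 0 → local minimum
  f''(3) = -3 < 0 → local maximum
  f''(4) = 4 > 0 → local minimum

Critical points: x = 0 (local minimum); x = 3 (local maximum); x = 4 (local minimum)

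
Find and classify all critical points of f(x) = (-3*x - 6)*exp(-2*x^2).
f'(x) = 3*(4*x*(x + 2) - 1)*exp(-2*x^2)

Solve f'(x) = 0:
  f'(x) = (12*x^2 + 24*x - 3)·exp(-2*x^2) and exp(-2*x^2) > 0 for every x, so f'(x) = 0 ⇔ 12*x^2 + 24*x - 3 = 0.
  Factor: 12*x^2 + 24*x - 3 = 3*(4*x^2 + 8*x - 1); 4*x^2 + 8*x - 1 = 0 has no rational roots; quadratic formula: x = (-8 ± √80)/8.
  ⇒ x = -sqrt(5)/2 - 1 ≈ -2.1180, -1 + sqrt(5)/2 ≈ 0.1180

f''(x) = 12*(-4*x^2*(x + 2) + 3*x + 2)*exp(-2*x^2)
Second-derivative test at each critical point:
  f''(-2.1180) = -0.0034 < 0 → local maximum
  f''(0.1180) = 26.0955 > 0 → local minimum

Critical points: x = -sqrt(5)/2 - 1 ≈ -2.1180 (local maximum); x = -1 + sqrt(5)/2 ≈ 0.1180 (local minimum)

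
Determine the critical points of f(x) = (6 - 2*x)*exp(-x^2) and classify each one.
f'(x) = 2*(2*x*(x - 3) - 1)*exp(-x^2)

Solve f'(x) = 0:
  f'(x) = (4*x^2 - 12*x - 2)·exp(-x^2) and exp(-x^2) > 0 for every x, so f'(x) = 0 ⇔ 4*x^2 - 12*x - 2 = 0.
  Factor: 4*x^2 - 12*x - 2 = 2*(2*x^2 - 6*x - 1); 2*x^2 - 6*x - 1 = 0 has no rational roots; quadratic formula: x = (6 ± √44)/4.
  ⇒ x = 3/2 - sqrt(11)/2 ≈ -0.1583, 3/2 + sqrt(11)/2 ≈ 3.1583

f''(x) = 4*(2*x^2*(3 - x) + 3*x - 3)*exp(-x^2)
Second-derivative test at each critical point:
  f''(-0.1583) = -12.9381 < 0 → local maximum
  f''(3.1583) = 0.0006 > 0 → local minimum

Critical points: x = 3/2 - sqrt(11)/2 ≈ -0.1583 (local maximum); x = 3/2 + sqrt(11)/2 ≈ 3.1583 (local minimum)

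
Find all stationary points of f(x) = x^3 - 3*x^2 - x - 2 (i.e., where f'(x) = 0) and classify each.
f'(x) = 3*x^2 - 6*x - 1

Solve f'(x) = 0:
  3*x^2 - 6*x - 1 = 0 has no rational roots; quadratic formula: x = (6 ± √48)/6.
  ⇒ x = 1 - 2*sqrt(3)/3 ≈ -0.1547, 1 + 2*sqrt(3)/3 ≈ 2.1547

f''(x) = 6*x - 6
Second-derivative test at each critical point:
  f''(-0.1547) = -6.9282 < 0 → local maximum
  f''(2.1547) = 6.9282 > 0 → local minimum

Critical points: x = 1 - 2*sqrt(3)/3 ≈ -0.1547 (local maximum); x = 1 + 2*sqrt(3)/3 ≈ 2.1547 (local minimum)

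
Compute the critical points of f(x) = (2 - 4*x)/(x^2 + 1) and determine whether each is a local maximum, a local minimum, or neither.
f'(x) = 4*(x^2 - x - 1)/(x^4 + 2*x^2 + 1)

Solve f'(x) = 0:
  f'(x) = 4*(x^2 - x - 1)/(x^2 + 1)^2; the denominator is positive wherever f is defined, so f'(x) = 0 ⇔ 4*x^2 - 4*x - 4 = 0.
  Factor: 4*x^2 - 4*x - 4 = 4*(x^2 - x - 1); x^2 - x - 1 = 0 has no rational roots; quadratic formula: x = (1 ± √5)/2.
  ⇒ x = 1/2 - sqrt(5)/2 ≈ -0.6180, 1/2 + sqrt(5)/2 ≈ 1.6180

f''(x) = 4*(4*x^2*(1 - 2*x) + (6*x - 1)*(x^2 + 1))/(x^2 + 1)^3
Second-derivative test at each critical point:
  f''(-0.6180) = -4.6833 < 0 → local maximum
  f''(1.6180) = 0.6833 > 0 → local minimum

Critical points: x = 1/2 - sqrt(5)/2 ≈ -0.6180 (local maximum); x = 1/2 + sqrt(5)/2 ≈ 1.6180 (local minimum)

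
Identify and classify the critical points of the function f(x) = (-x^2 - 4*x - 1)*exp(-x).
f'(x) = (x^2 + 2*x - 3)*exp(-x)

Solve f'(x) = 0:
  f'(x) = (x^2 + 2*x - 3)·exp(-x) and exp(-x) > 0 for every x, so f'(x) = 0 ⇔ x^2 + 2*x - 3 = 0.
  Factor: x^2 + 2*x - 3 = (x - 1)*(x + 3) = 0.
  ⇒ x = -3, 1

f''(x) = (5 - x^2)*exp(-x)
Second-derivative test at each critical point:
  f''(-3) = -80.3421 < 0 → local maximum
  f''(1) = 1.4715 > 0 → local minimum

Critical points: x = -3 (local maximum); x = 1 (local minimum)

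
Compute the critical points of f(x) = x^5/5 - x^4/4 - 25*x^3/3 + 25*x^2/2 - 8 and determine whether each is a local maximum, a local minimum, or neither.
f'(x) = x*(x^3 - x^2 - 25*x + 25)

Solve f'(x) = 0:
  Factor: x^4 - x^3 - 25*x^2 + 25*x = x*(x - 5)*(x - 1)*(x + 5) = 0.
  ⇒ x = -5, 0, 1, 5

f''(x) = 4*x^3 - 3*x^2 - 50*x + 25
Second-derivative test at each critical point:
  f''(-5) = -300 < 0 → local maximum
  f''(0) = 25 > 0 → local minimum
  f''(1) = -24 < 0 → local maximum
  f''(5) = 200 > 0 → local minimum

Critical points: x = -5 (local maximum); x = 0 (local minimum); x = 1 (local maximum); x = 5 (local minimum)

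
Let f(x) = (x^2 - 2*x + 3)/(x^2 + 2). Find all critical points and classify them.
f'(x) = 2*(x^2 - x - 2)/(x^4 + 4*x^2 + 4)

Solve f'(x) = 0:
  f'(x) = 2*(x - 2)*(x + 1)/(x^2 + 2)^2; the denominator is positive wherever f is defined, so f'(x) = 0 ⇔ 2*x^2 - 2*x - 4 = 0.
  Factor: 2*x^2 - 2*x - 4 = 2*(x - 2)*(x + 1) = 0.
  ⇒ x = -1, 2

f''(x) = 2*(-2*x^3 + 3*x^2 + 12*x - 2)/(x^6 + 6*x^4 + 12*x^2 + 8)
Second-derivative test at each critical point:
  f''(-1) = -2/3 < 0 → local maximum
  f''(2) = 1/6 > 0 → local minimum

Critical points: x = -1 (local maximum); x = 2 (local minimum)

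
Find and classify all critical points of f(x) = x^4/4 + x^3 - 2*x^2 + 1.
f'(x) = x*(x^2 + 3*x - 4)

Solve f'(x) = 0:
  Factor: x^3 + 3*x^2 - 4*x = x*(x - 1)*(x + 4) = 0.
  ⇒ x = -4, 0, 1

f''(x) = 3*x^2 + 6*x - 4
Second-derivative test at each critical point:
  f''(-4) = 20 > 0 → local minimum
  f''(0) = -4 < 0 → local maximum
  f''(1) = 5 > 0 → local minimum

Critical points: x = -4 (local minimum); x = 0 (local maximum); x = 1 (local minimum)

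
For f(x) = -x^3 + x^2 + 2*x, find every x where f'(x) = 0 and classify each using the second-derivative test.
f'(x) = -3*x^2 + 2*x + 2

Solve f'(x) = 0:
  3*x^2 - 2*x - 2 = 0 has no rational roots; quadratic formula: x = (2 ± √28)/6.
  ⇒ x = 1/3 - sqrt(7)/3 ≈ -0.5486, 1/3 + sqrt(7)/3 ≈ 1.2153

f''(x) = 2 - 6*x
Second-derivative test at each critical point:
  f''(-0.5486) = 5.2915 > 0 → local minimum
  f''(1.2153) = -5.2915 < 0 → local maximum

Critical points: x = 1/3 - sqrt(7)/3 ≈ -0.5486 (local minimum); x = 1/3 + sqrt(7)/3 ≈ 1.2153 (local maximum)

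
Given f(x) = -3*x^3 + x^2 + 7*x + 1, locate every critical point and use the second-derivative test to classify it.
f'(x) = -9*x^2 + 2*x + 7

Solve f'(x) = 0:
  Factor: -9*x^2 + 2*x + 7 = -(x - 1)*(9*x + 7) = 0.
  ⇒ x = -7/9, 1

f''(x) = 2 - 18*x
Second-derivative test at each critical point:
  f''(-7/9) = 16 > 0 → local minimum
  f''(1) = -16 < 0 → local maximum

Critical points: x = -7/9 (local minimum); x = 1 (local maximum)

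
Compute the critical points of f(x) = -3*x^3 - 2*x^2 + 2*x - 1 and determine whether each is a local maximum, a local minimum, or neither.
f'(x) = -9*x^2 - 4*x + 2

Solve f'(x) = 0:
  9*x^2 + 4*x - 2 = 0 has no rational roots; quadratic formula: x = (-4 ± √88)/18.
  ⇒ x = -sqrt(22)/9 - 2/9 ≈ -0.7434, -2/9 + sqrt(22)/9 ≈ 0.2989

f''(x) = -18*x - 4
Second-derivative test at each critical point:
  f''(-0.7434) = 9.3808 > 0 → local minimum
  f''(0.2989) = -9.3808 < 0 → local maximum

Critical points: x = -sqrt(22)/9 - 2/9 ≈ -0.7434 (local minimum); x = -2/9 + sqrt(22)/9 ≈ 0.2989 (local maximum)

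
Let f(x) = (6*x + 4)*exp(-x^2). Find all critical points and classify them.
f'(x) = 2*(-2*x*(3*x + 2) + 3)*exp(-x^2)

Solve f'(x) = 0:
  f'(x) = (-12*x^2 - 8*x + 6)·exp(-x^2) and exp(-x^2) > 0 for every x, so f'(x) = 0 ⇔ -12*x^2 - 8*x + 6 = 0.
  Factor: -12*x^2 - 8*x + 6 = -2*(6*x^2 + 4*x - 3); 6*x^2 + 4*x - 3 = 0 has no rational roots; quadratic formula: x = (-4 ± √88)/12.
  ⇒ x = -sqrt(22)/6 - 1/3 ≈ -1.1151, -1/3 + sqrt(22)/6 ≈ 0.4484

f''(x) = 4*(2*x^2*(3*x + 2) - 9*x - 2)*exp(-x^2)
Second-derivative test at each critical point:
  f''(-1.1151) = 5.4110 > 0 → local minimum
  f''(0.4484) = -15.3444 < 0 → local maximum

Critical points: x = -sqrt(22)/6 - 1/3 ≈ -1.1151 (local minimum); x = -1/3 + sqrt(22)/6 ≈ 0.4484 (local maximum)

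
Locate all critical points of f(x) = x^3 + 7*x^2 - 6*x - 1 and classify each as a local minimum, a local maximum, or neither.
f'(x) = 3*x^2 + 14*x - 6

Solve f'(x) = 0:
  3*x^2 + 14*x - 6 = 0 has no rational roots; quadratic formula: x = (-14 ± √268)/6.
  ⇒ x = -sqrt(67)/3 - 7/3 ≈ -5.0618, -7/3 + sqrt(67)/3 ≈ 0.3951

f''(x) = 6*x + 14
Second-derivative test at each critical point:
  f''(-5.0618) = -16.3707 < 0 → local maximum
  f''(0.3951) = 16.3707 > 0 → local minimum

Critical points: x = -sqrt(67)/3 - 7/3 ≈ -5.0618 (local maximum); x = -7/3 + sqrt(67)/3 ≈ 0.3951 (local minimum)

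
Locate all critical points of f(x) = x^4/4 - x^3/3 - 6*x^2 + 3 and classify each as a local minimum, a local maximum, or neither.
f'(x) = x*(x^2 - x - 12)

Solve f'(x) = 0:
  Factor: x^3 - x^2 - 12*x = x*(x - 4)*(x + 3) = 0.
  ⇒ x = -3, 0, 4

f''(x) = 3*x^2 - 2*x - 12
Second-derivative test at each critical point:
  f''(-3) = 21 > 0 → local minimum
  f''(0) = -12 < 0 → local maximum
  f''(4) = 28 > 0 → local minimum

Critical points: x = -3 (local minimum); x = 0 (local maximum); x = 4 (local minimum)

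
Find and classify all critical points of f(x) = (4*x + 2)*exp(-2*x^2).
f'(x) = 4*(-2*x*(2*x + 1) + 1)*exp(-2*x^2)

Solve f'(x) = 0:
  f'(x) = (-16*x^2 - 8*x + 4)·exp(-2*x^2) and exp(-2*x^2) > 0 for every x, so f'(x) = 0 ⇔ -16*x^2 - 8*x + 4 = 0.
  Factor: -16*x^2 - 8*x + 4 = -4*(4*x^2 + 2*x - 1); 4*x^2 + 2*x - 1 = 0 has no rational roots; quadratic formula: x = (-2 ± √20)/8.
  ⇒ x = -sqrt(5)/4 - 1/4 ≈ -0.8090, -1/4 + sqrt(5)/4 ≈ 0.3090

f''(x) = 8*(4*x^2*(2*x + 1) - 6*x - 1)*exp(-2*x^2)
Second-derivative test at each critical point:
  f''(-0.8090) = 4.8314 > 0 → local minimum
  f''(0.3090) = -14.7786 < 0 → local maximum

Critical points: x = -sqrt(5)/4 - 1/4 ≈ -0.8090 (local minimum); x = -1/4 + sqrt(5)/4 ≈ 0.3090 (local maximum)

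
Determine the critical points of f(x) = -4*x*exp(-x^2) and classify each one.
f'(x) = 4*(2*x^2 - 1)*exp(-x^2)

Solve f'(x) = 0:
  f'(x) = (8*x^2 - 4)·exp(-x^2) and exp(-x^2) > 0 for every x, so f'(x) = 0 ⇔ 8*x^2 - 4 = 0.
  Factor: 8*x^2 - 4 = 4*(2*x^2 - 1); 2*x^2 - 1 = 0 has no rational roots; quadratic formula: x = (0 ± √8)/4.
  ⇒ x = -sqrt(2)/2 ≈ -0.7071, sqrt(2)/2 ≈ 0.7071

f''(x) = (-16*x^3 + 24*x)*exp(-x^2)
Second-derivative test at each critical point:
  f''(-0.7071) = -6.8621 < 0 → local maximum
  f''(0.7071) = 6.8621 > 0 → local minimum

Critical points: x = -sqrt(2)/2 ≈ -0.7071 (local maximum); x = sqrt(2)/2 ≈ 0.7071 (local minimum)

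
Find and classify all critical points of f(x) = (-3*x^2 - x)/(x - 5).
f'(x) = (-3*x^2 + 30*x + 5)/(x^2 - 10*x + 25)

Solve f'(x) = 0:
  f'(x) = -(3*x^2 - 30*x - 5)/(x - 5)^2; the denominator is positive wherever f is defined, so f'(x) = 0 ⇔ -3*x^2 + 30*x + 5 = 0.
  3*x^2 - 30*x - 5 = 0 has no rational roots; quadratic formula: x = (30 ± √960)/6.
  ⇒ x = 5 - 4*sqrt(15)/3 ≈ -0.1640, 5 + 4*sqrt(15)/3 ≈ 10.1640

f''(x) = -160/(x^3 - 15*x^2 + 75*x - 125)
Second-derivative test at each critical point:
  f''(-0.1640) = 1.1619 > 0 → local minimum
  f''(10.1640) = -1.1619 < 0 → local maximum

Critical points: x = 5 - 4*sqrt(15)/3 ≈ -0.1640 (local minimum); x = 5 + 4*sqrt(15)/3 ≈ 10.1640 (local maximum)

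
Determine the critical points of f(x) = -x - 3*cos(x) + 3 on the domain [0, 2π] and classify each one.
f'(x) = 3*sin(x) - 1

Solve f'(x) = 0 on [0, 2π]:
  f'(x) = 0 ⇔ sin(x) = 1/3, i.e. x = arcsin(1/3) + 2nπ or x = π − arcsin(1/3) + 2nπ; keep the solutions lying in [0, 2π].
  ⇒ x = asin(1/3) ≈ 0.3398, pi - asin(1/3) ≈ 2.8018

f''(x) = 3*cos(x)
Second-derivative test at each critical point:
  f''(0.3398) = 2.8284 > 0 → local minimum
  f''(2.8018) = -2.8284 < 0 → local maximum

Critical points: x = asin(1/3) ≈ 0.3398 (local minimum); x = pi - asin(1/3) ≈ 2.8018 (local maximum)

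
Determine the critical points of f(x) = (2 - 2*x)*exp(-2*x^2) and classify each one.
f'(x) = 2*(4*x*(x - 1) - 1)*exp(-2*x^2)

Solve f'(x) = 0:
  f'(x) = (8*x^2 - 8*x - 2)·exp(-2*x^2) and exp(-2*x^2) > 0 for every x, so f'(x) = 0 ⇔ 8*x^2 - 8*x - 2 = 0.
  Factor: 8*x^2 - 8*x - 2 = 2*(4*x^2 - 4*x - 1); 4*x^2 - 4*x - 1 = 0 has no rational roots; quadratic formula: x = (4 ± √32)/8.
  ⇒ x = 1/2 - sqrt(2)/2 ≈ -0.2071, 1/2 + sqrt(2)/2 ≈ 1.2071

f''(x) = 8*(4*x^2*(1 - x) + 3*x - 1)*exp(-2*x^2)
Second-derivative test at each critical point:
  f''(-0.2071) = -10.3836 < 0 → local maximum
  f''(1.2071) = 0.6137 > 0 → local minimum

Critical points: x = 1/2 - sqrt(2)/2 ≈ -0.2071 (local maximum); x = 1/2 + sqrt(2)/2 ≈ 1.2071 (local minimum)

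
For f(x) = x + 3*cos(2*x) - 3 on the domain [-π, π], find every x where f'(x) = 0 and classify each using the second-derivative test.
f'(x) = 1 - 6*sin(2*x)

Solve f'(x) = 0 on [-π, π]:
  f'(x) = 0 ⇔ sin(2*x) = 1/6, i.e. 2*x = arcsin(1/6) + 2nπ or 2*x = π − arcsin(1/6) + 2nπ; keep the solutions lying in [-π, π].
  ⇒ x = -pi + asin(1/6)/2 ≈ -3.0579, -pi/2 - asin(1/6)/2 ≈ -1.6545, asin(1/6)/2 ≈ 0.0837, -asin(1/6)/2 + pi/2 ≈ 1.4871

f''(x) = -12*cos(2*x)
Second-derivative test at each critical point:
  f''(-3.0579) = -11.8322 < 0 → local maximum
  f''(-1.6545) = 11.8322 > 0 → local minimum
  f''(0.0837) = -11.8322 < 0 → local maximum
  f''(1.4871) = 11.8322 > 0 → local minimum

Critical points: x = -pi + asin(1/6)/2 ≈ -3.0579 (local maximum); x = -pi/2 - asin(1/6)/2 ≈ -1.6545 (local minimum); x = asin(1/6)/2 ≈ 0.0837 (local maximum); x = -asin(1/6)/2 + pi/2 ≈ 1.4871 (local minimum)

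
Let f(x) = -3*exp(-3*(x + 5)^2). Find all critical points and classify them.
f'(x) = 18*(x + 5)*exp(-3*(x + 5)^2)

Solve f'(x) = 0:
  f'(x) = (18*x + 90)·exp(-3*(x + 5)^2) and exp(-3*(x + 5)^2) > 0 for every x, so f'(x) = 0 ⇔ 18*x + 90 = 0.
  Factor: 18*x + 90 = 18*(x + 5) = 0.
  ⇒ x = -5

f''(x) = 18*(1 - 6*(x + 5)^2)*exp(-3*(x + 5)^2)
Second-derivative test at each critical point:
  f''(-5) = 18 > 0 → local minimum

Critical points: x = -5 (local minimum)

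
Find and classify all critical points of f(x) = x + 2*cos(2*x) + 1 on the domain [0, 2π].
f'(x) = 1 - 4*sin(2*x)

Solve f'(x) = 0 on [0, 2π]:
  f'(x) = 0 ⇔ sin(2*x) = 1/4, i.e. 2*x = arcsin(1/4) + 2nπ or 2*x = π − arcsin(1/4) + 2nπ; keep the solutions lying in [0, 2π].
  ⇒ x = asin(1/4)/2 ≈ 0.1263, -asin(1/4)/2 + pi/2 ≈ 1.4445, asin(1/4)/2 + pi ≈ 3.2679, -asin(1/4)/2 + 3*pi/2 ≈ 4.5860

f''(x) = -8*cos(2*x)
Second-derivative test at each critical point:
  f''(0.1263) = -7.7460 < 0 → local maximum
  f''(1.4445) = 7.7460 > 0 → local minimum
  f''(3.2679) = -7.7460 < 0 → local maximum
  f''(4.5860) = 7.7460 > 0 → local minimum

Critical points: x = asin(1/4)/2 ≈ 0.1263 (local maximum); x = -asin(1/4)/2 + pi/2 ≈ 1.4445 (local minimum); x = asin(1/4)/2 + pi ≈ 3.2679 (local maximum); x = -asin(1/4)/2 + 3*pi/2 ≈ 4.5860 (local minimum)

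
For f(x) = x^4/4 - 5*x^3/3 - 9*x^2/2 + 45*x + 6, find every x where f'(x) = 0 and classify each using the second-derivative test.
f'(x) = x^3 - 5*x^2 - 9*x + 45

Solve f'(x) = 0:
  Factor: x^3 - 5*x^2 - 9*x + 45 = (x - 5)*(x - 3)*(x + 3) = 0.
  ⇒ x = -3, 3, 5

f''(x) = 3*x^2 - 10*x - 9
Second-derivative test at each critical point:
  f''(-3) = 48 > 0 → local minimum
  f''(3) = -12 < 0 → local maximum
  f''(5) = 16 > 0 → local minimum

Critical points: x = -3 (local minimum); x = 3 (local maximum); x = 5 (local minimum)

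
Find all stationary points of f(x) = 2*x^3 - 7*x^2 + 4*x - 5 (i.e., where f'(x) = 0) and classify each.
f'(x) = 6*x^2 - 14*x + 4

Solve f'(x) = 0:
  Factor: 6*x^2 - 14*x + 4 = 2*(x - 2)*(3*x - 1) = 0.
  ⇒ x = 1/3, 2

f''(x) = 12*x - 14
Second-derivative test at each critical point:
  f''(1/3) = -10 < 0 → local maximum
  f''(2) = 10 > 0 → local minimum

Critical points: x = 1/3 (local maximum); x = 2 (local minimum)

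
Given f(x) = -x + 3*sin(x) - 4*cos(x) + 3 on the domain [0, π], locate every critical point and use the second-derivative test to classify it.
f'(x) = 4*sin(x) + 3*cos(x) - 1

Solve f'(x) = 0 on [0, π]:
  f'(x) = 0 ⇔ 4*sin(x) + 3*cos(x) = 1. Write the left side as R·cos(x + φ) with R = √(3² + (-4)²) = 5, cos φ = 3/5, sin φ = -4/5; then cos(x + φ) = 1/5. Solve for x and keep the solutions lying in [0, π].
  ⇒ x = atan((4 + 6*sqrt(6))/(3 - 8*sqrt(6))) + pi ≈ 2.2967

f''(x) = -3*sin(x) + 4*cos(x)
Second-derivative test at each critical point:
  f''(2.2967) = -4.8990 < 0 → local maximum

Critical points: x = atan((4 + 6*sqrt(6))/(3 - 8*sqrt(6))) + pi ≈ 2.2967 (local maximum)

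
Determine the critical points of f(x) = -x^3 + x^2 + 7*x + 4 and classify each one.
f'(x) = -3*x^2 + 2*x + 7

Solve f'(x) = 0:
  3*x^2 - 2*x - 7 = 0 has no rational roots; quadratic formula: x = (2 ± √88)/6.
  ⇒ x = 1/3 - sqrt(22)/3 ≈ -1.2301, 1/3 + sqrt(22)/3 ≈ 1.8968

f''(x) = 2 - 6*x
Second-derivative test at each critical point:
  f''(-1.2301) = 9.3808 > 0 → local minimum
  f''(1.8968) = -9.3808 < 0 → local maximum

Critical points: x = 1/3 - sqrt(22)/3 ≈ -1.2301 (local minimum); x = 1/3 + sqrt(22)/3 ≈ 1.8968 (local maximum)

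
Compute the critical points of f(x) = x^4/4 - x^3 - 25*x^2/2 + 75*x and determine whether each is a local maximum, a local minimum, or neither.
f'(x) = x^3 - 3*x^2 - 25*x + 75

Solve f'(x) = 0:
  Factor: x^3 - 3*x^2 - 25*x + 75 = (x - 5)*(x - 3)*(x + 5) = 0.
  ⇒ x = -5, 3, 5

f''(x) = 3*x^2 - 6*x - 25
Second-derivative test at each critical point:
  f''(-5) = 80 > 0 → local minimum
  f''(3) = -16 < 0 → local maximum
  f''(5) = 20 > 0 → local minimum

Critical points: x = -5 (local minimum); x = 3 (local maximum); x = 5 (local minimum)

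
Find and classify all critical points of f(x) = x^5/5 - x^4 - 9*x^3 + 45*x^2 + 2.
f'(x) = x*(x^3 - 4*x^2 - 27*x + 90)

Solve f'(x) = 0:
  Factor: x^4 - 4*x^3 - 27*x^2 + 90*x = x*(x - 6)*(x - 3)*(x + 5) = 0.
  ⇒ x = -5, 0, 3, 6

f''(x) = 4*x^3 - 12*x^2 - 54*x + 90
Second-derivative test at each critical point:
  f''(-5) = -440 < 0 → local maximum
  f''(0) = 90 > 0 → local minimum
  f''(3) = -72 < 0 → local maximum
  f''(6) = 198 > 0 → local minimum

Critical points: x = -5 (local maximum); x = 0 (local minimum); x = 3 (local maximum); x = 6 (local minimum)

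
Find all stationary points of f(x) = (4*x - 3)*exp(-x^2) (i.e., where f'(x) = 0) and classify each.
f'(x) = 2*(-x*(4*x - 3) + 2)*exp(-x^2)

Solve f'(x) = 0:
  f'(x) = (-8*x^2 + 6*x + 4)·exp(-x^2) and exp(-x^2) > 0 for every x, so f'(x) = 0 ⇔ -8*x^2 + 6*x + 4 = 0.
  Factor: -8*x^2 + 6*x + 4 = -2*(4*x^2 - 3*x - 2); 4*x^2 - 3*x - 2 = 0 has no rational roots; quadratic formula: x = (3 ± √41)/8.
  ⇒ x = 3/8 - sqrt(41)/8 ≈ -0.4254, 3/8 + sqrt(41)/8 ≈ 1.1754

f''(x) = 2*(2*x^2*(4*x - 3) - 12*x + 3)*exp(-x^2)
Second-derivative test at each critical point:
  f''(-0.4254) = 10.6864 > 0 → local minimum
  f''(1.1754) = -3.2168 < 0 → local maximum

Critical points: x = 3/8 - sqrt(41)/8 ≈ -0.4254 (local minimum); x = 3/8 + sqrt(41)/8 ≈ 1.1754 (local maximum)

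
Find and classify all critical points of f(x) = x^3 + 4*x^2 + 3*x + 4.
f'(x) = 3*x^2 + 8*x + 3

Solve f'(x) = 0:
  3*x^2 + 8*x + 3 = 0 has no rational roots; quadratic formula: x = (-8 ± √28)/6.
  ⇒ x = -4/3 - sqrt(7)/3 ≈ -2.2153, -4/3 + sqrt(7)/3 ≈ -0.4514

f''(x) = 6*x + 8
Second-derivative test at each critical point:
  f''(-2.2153) = -5.2915 < 0 → local maximum
  f''(-0.4514) = 5.2915 > 0 → local minimum

Critical points: x = -4/3 - sqrt(7)/3 ≈ -2.2153 (local maximum); x = -4/3 + sqrt(7)/3 ≈ -0.4514 (local minimum)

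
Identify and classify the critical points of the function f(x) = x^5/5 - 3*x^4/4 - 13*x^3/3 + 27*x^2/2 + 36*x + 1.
f'(x) = x^4 - 3*x^3 - 13*x^2 + 27*x + 36

Solve f'(x) = 0:
  Factor: x^4 - 3*x^3 - 13*x^2 + 27*x + 36 = (x - 4)*(x - 3)*(x + 1)*(x + 3) = 0.
  ⇒ x = -3, -1, 3, 4

f''(x) = 4*x^3 - 9*x^2 - 26*x + 27
Second-derivative test at each critical point:
  f''(-3) = -84 < 0 → local maximum
  f''(-1) = 40 > 0 → local minimum
  f''(3) = -24 < 0 → local maximum
  f''(4) = 35 > 0 → local minimum

Critical points: x = -3 (local maximum); x = -1 (local minimum); x = 3 (local maximum); x = 4 (local minimum)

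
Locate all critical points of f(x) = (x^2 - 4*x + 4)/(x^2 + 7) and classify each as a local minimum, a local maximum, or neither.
f'(x) = 2*(2*x^2 + 3*x - 14)/(x^4 + 14*x^2 + 49)

Solve f'(x) = 0:
  f'(x) = 2*(x - 2)*(2*x + 7)/(x^2 + 7)^2; the denominator is positive wherever f is defined, so f'(x) = 0 ⇔ 4*x^2 + 6*x - 28 = 0.
  Factor: 4*x^2 + 6*x - 28 = 2*(x - 2)*(2*x + 7) = 0.
  ⇒ x = -7/2, 2

f''(x) = 2*(-4*x^3 - 9*x^2 + 84*x + 21)/(x^6 + 21*x^4 + 147*x^2 + 343)
Second-derivative test at each critical point:
  f''(-7/2) = -32/539 < 0 → local maximum
  f''(2) = 2/11 > 0 → local minimum

Critical points: x = -7/2 (local maximum); x = 2 (local minimum)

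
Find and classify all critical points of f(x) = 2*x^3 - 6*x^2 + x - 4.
f'(x) = 6*x^2 - 12*x + 1

Solve f'(x) = 0:
  6*x^2 - 12*x + 1 = 0 has no rational roots; quadratic formula: x = (12 ± √120)/12.
  ⇒ x = 1 - sqrt(30)/6 ≈ 0.0871, sqrt(30)/6 + 1 ≈ 1.9129

f''(x) = 12*x - 12
Second-derivative test at each critical point:
  f''(0.0871) = -10.9545 < 0 → local maximum
  f''(1.9129) = 10.9545 > 0 → local minimum

Critical points: x = 1 - sqrt(30)/6 ≈ 0.0871 (local maximum); x = sqrt(30)/6 + 1 ≈ 1.9129 (local minimum)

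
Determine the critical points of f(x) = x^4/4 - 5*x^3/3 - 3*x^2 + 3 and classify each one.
f'(x) = x*(x^2 - 5*x - 6)

Solve f'(x) = 0:
  Factor: x^3 - 5*x^2 - 6*x = x*(x - 6)*(x + 1) = 0.
  ⇒ x = -1, 0, 6

f''(x) = 3*x^2 - 10*x - 6
Second-derivative test at each critical point:
  f''(-1) = 7 > 0 → local minimum
  f''(0) = -6 < 0 → local maximum
  f''(6) = 42 > 0 → local minimum

Critical points: x = -1 (local minimum); x = 0 (local maximum); x = 6 (local minimum)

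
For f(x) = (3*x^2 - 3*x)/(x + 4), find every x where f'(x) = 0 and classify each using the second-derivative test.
f'(x) = 3*(x^2 + 8*x - 4)/(x^2 + 8*x + 16)

Solve f'(x) = 0:
  f'(x) = 3*(x^2 + 8*x - 4)/(x + 4)^2; the denominator is positive wherever f is defined, so f'(x) = 0 ⇔ 3*x^2 + 24*x - 12 = 0.
  Factor: 3*x^2 + 24*x - 12 = 3*(x^2 + 8*x - 4); x^2 + 8*x - 4 = 0 has no rational roots; quadratic formula: x = (-8 ± √80)/2.
  ⇒ x = -2*sqrt(5) - 4 ≈ -8.4721, -4 + 2*sqrt(5) ≈ 0.4721

f''(x) = 120/(x^3 + 12*x^2 + 48*x + 64)
Second-derivative test at each critical point:
  f''(-8.4721) = -1.3416 < 0 → local maximum
  f''(0.4721) = 1.3416 > 0 → local minimum

Critical points: x = -2*sqrt(5) - 4 ≈ -8.4721 (local maximum); x = -4 + 2*sqrt(5) ≈ 0.4721 (local minimum)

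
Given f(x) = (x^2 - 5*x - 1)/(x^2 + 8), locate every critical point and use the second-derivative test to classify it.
f'(x) = (5*x^2 + 18*x - 40)/(x^4 + 16*x^2 + 64)

Solve f'(x) = 0:
  f'(x) = (5*x^2 + 18*x - 40)/(x^2 + 8)^2; the denominator is positive wherever f is defined, so f'(x) = 0 ⇔ 5*x^2 + 18*x - 40 = 0.
  5*x^2 + 18*x - 40 = 0 has no rational roots; quadratic formula: x = (-18 ± √1124)/10.
  ⇒ x = -sqrt(281)/5 - 9/5 ≈ -5.1526, -9/5 + sqrt(281)/5 ≈ 1.5526

f''(x) = 2*(-5*x^3 - 27*x^2 + 120*x + 72)/(x^6 + 24*x^4 + 192*x^2 + 512)
Second-derivative test at each critical point:
  f''(-5.1526) = -0.0281 < 0 → local maximum
  f''(1.5526) = 0.3093 > 0 → local minimum

Critical points: x = -sqrt(281)/5 - 9/5 ≈ -5.1526 (local maximum); x = -9/5 + sqrt(281)/5 ≈ 1.5526 (local minimum)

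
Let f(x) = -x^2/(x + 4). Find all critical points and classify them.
f'(x) = x*(-x - 8)/(x + 4)^2

Solve f'(x) = 0:
  f'(x) = -x*(x + 8)/(x + 4)^2; the denominator is positive wherever f is defined, so f'(x) = 0 ⇔ -x^2 - 8*x = 0.
  Factor: -x^2 - 8*x = -x*(x + 8) = 0.
  ⇒ x = -8, 0

f''(x) = -32/(x^3 + 12*x^2 + 48*x + 64)
Second-derivative test at each critical point:
  f''(-8) = 1/2 > 0 → local minimum
  f''(0) = -1/2 < 0 → local maximum

Critical points: x = -8 (local minimum); x = 0 (local maximum)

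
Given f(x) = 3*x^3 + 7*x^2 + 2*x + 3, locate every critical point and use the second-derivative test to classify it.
f'(x) = 9*x^2 + 14*x + 2

Solve f'(x) = 0:
  9*x^2 + 14*x + 2 = 0 has no rational roots; quadratic formula: x = (-14 ± √124)/18.
  ⇒ x = -7/9 - sqrt(31)/9 ≈ -1.3964, -7/9 + sqrt(31)/9 ≈ -0.1591

f''(x) = 18*x + 14
Second-derivative test at each critical point:
  f''(-1.3964) = -11.1355 < 0 → local maximum
  f''(-0.1591) = 11.1355 > 0 → local minimum

Critical points: x = -7/9 - sqrt(31)/9 ≈ -1.3964 (local maximum); x = -7/9 + sqrt(31)/9 ≈ -0.1591 (local minimum)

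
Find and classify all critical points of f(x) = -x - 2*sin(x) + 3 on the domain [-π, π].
f'(x) = -2*cos(x) - 1

Solve f'(x) = 0 on [-π, π]:
  f'(x) = 0 ⇔ cos(x) = -1/2, i.e. x = ±arccos(-1/2) + 2nπ; keep the solutions lying in [-π, π].
  ⇒ x = -2*pi/3 ≈ -2.0944, 2*pi/3 ≈ 2.0944

f''(x) = 2*sin(x)
Second-derivative test at each critical point:
  f''(-2.0944) = -1.7321 < 0 → local maximum
  f''(2.0944) = 1.7321 > 0 → local minimum

Critical points: x = -2*pi/3 ≈ -2.0944 (local maximum); x = 2*pi/3 ≈ 2.0944 (local minimum)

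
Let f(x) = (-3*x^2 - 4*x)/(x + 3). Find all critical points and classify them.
f'(x) = 3*(-x^2 - 6*x - 4)/(x^2 + 6*x + 9)

Solve f'(x) = 0:
  f'(x) = -3*(x^2 + 6*x + 4)/(x + 3)^2; the denominator is positive wherever f is defined, so f'(x) = 0 ⇔ -3*x^2 - 18*x - 12 = 0.
  Factor: -3*x^2 - 18*x - 12 = -3*(x^2 + 6*x + 4); x^2 + 6*x + 4 = 0 has no rational roots; quadratic formula: x = (-6 ± √20)/2.
  ⇒ x = -3 - sqrt(5) ≈ -5.2361, -3 + sqrt(5) ≈ -0.7639

f''(x) = -30/(x^3 + 9*x^2 + 27*x + 27)
Second-derivative test at each critical point:
  f''(-5.2361) = 2.6833 > 0 → local minimum
  f''(-0.7639) = -2.6833 < 0 → local maximum

Critical points: x = -3 - sqrt(5) ≈ -5.2361 (local minimum); x = -3 + sqrt(5) ≈ -0.7639 (local maximum)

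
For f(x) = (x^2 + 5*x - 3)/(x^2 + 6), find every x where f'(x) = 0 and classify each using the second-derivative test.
f'(x) = (-5*x^2 + 18*x + 30)/(x^4 + 12*x^2 + 36)

Solve f'(x) = 0:
  f'(x) = -(5*x^2 - 18*x - 30)/(x^2 + 6)^2; the denominator is positive wherever f is defined, so f'(x) = 0 ⇔ -5*x^2 + 18*x + 30 = 0.
  5*x^2 - 18*x - 30 = 0 has no rational roots; quadratic formula: x = (18 ± √924)/10.
  ⇒ x = 9/5 - sqrt(231)/5 ≈ -1.2397, 9/5 + sqrt(231)/5 ≈ 4.8397

f''(x) = 2*(5*x^3 - 27*x^2 - 90*x + 54)/(x^6 + 18*x^4 + 108*x^2 + 216)
Second-derivative test at each critical point:
  f''(-1.2397) = 0.5351 > 0 → local minimum
  f''(4.8397) = -0.0351 < 0 → local maximum

Critical points: x = 9/5 - sqrt(231)/5 ≈ -1.2397 (local minimum); x = 9/5 + sqrt(231)/5 ≈ 4.8397 (local maximum)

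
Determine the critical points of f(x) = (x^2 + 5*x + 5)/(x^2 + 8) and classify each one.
f'(x) = (-5*x^2 + 6*x + 40)/(x^4 + 16*x^2 + 64)

Solve f'(x) = 0:
  f'(x) = -(5*x^2 - 6*x - 40)/(x^2 + 8)^2; the denominator is positive wherever f is defined, so f'(x) = 0 ⇔ -5*x^2 + 6*x + 40 = 0.
  5*x^2 - 6*x - 40 = 0 has no rational roots; quadratic formula: x = (6 ± √836)/10.
  ⇒ x = 3/5 - sqrt(209)/5 ≈ -2.2914, 3/5 + sqrt(209)/5 ≈ 3.4914

f''(x) = 2*(5*x^3 - 9*x^2 - 120*x + 24)/(x^6 + 24*x^4 + 192*x^2 + 512)
Second-derivative test at each critical point:
  f''(-2.2914) = 0.1647 > 0 → local minimum
  f''(3.4914) = -0.0709 < 0 → local maximum

Critical points: x = 3/5 - sqrt(209)/5 ≈ -2.2914 (local minimum); x = 3/5 + sqrt(209)/5 ≈ 3.4914 (local maximum)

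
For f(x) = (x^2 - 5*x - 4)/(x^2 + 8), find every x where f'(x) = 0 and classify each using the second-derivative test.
f'(x) = (5*x^2 + 24*x - 40)/(x^4 + 16*x^2 + 64)

Solve f'(x) = 0:
  f'(x) = (5*x^2 + 24*x - 40)/(x^2 + 8)^2; the denominator is positive wherever f is defined, so f'(x) = 0 ⇔ 5*x^2 + 24*x - 40 = 0.
  5*x^2 + 24*x - 40 = 0 has no rational roots; quadratic formula: x = (-24 ± √1376)/10.
  ⇒ x = -2*sqrt(86)/5 - 12/5 ≈ -6.1094, -12/5 + 2*sqrt(86)/5 ≈ 1.3094

f''(x) = 2*(-5*x^3 - 36*x^2 + 120*x + 96)/(x^6 + 24*x^4 + 192*x^2 + 512)
Second-derivative test at each critical point:
  f''(-6.1094) = -0.0181 < 0 → local maximum
  f''(1.3094) = 0.3931 > 0 → local minimum

Critical points: x = -2*sqrt(86)/5 - 12/5 ≈ -6.1094 (local maximum); x = -12/5 + 2*sqrt(86)/5 ≈ 1.3094 (local minimum)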